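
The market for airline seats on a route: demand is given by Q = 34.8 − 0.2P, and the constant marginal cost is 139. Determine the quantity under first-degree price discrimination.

Q = 7

Inverting demand: P = 174 − 5Q.
A perfectly discriminating monopolist sells every unit with P(Q) ≥ MC(Q), so output equals the competitive quantity Q = 7. Each buyer pays their reservation price, so CS = 0 and the firm captures all surplus.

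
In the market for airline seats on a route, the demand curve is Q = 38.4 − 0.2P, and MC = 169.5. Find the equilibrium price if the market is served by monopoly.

P = 180.75

Inverting demand: P = 192 − 5Q.
A monopolist chooses Q where MR = MC. MR = 192 − 10Q; setting this equal to 169.5 gives Q = 2.25 and P = 180.75.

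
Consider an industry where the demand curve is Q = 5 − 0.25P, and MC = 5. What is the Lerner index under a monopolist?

Inverting demand: P = 20 − 4Q.
A monopolist chooses Q where MR = MC. MR = 20 − 8Q; setting this equal to 5 gives Q = 1.875 and P = 12.5.
Lerner index = (P − MC)/P = (12.5 − 5)/12.5 = 0.6.

Lerner index = 0.6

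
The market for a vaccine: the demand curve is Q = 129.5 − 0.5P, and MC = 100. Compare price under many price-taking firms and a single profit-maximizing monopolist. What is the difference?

Price rises by 79.5

Inverting demand: P = 259 − 2Q.
Under competition P = MC = 100, so Q = (259 − 100)/2 = 79.5.
A monopolist chooses Q where MR = MC. MR = 259 − 4Q; setting this equal to 100 gives Q = 39.75 and P = 179.5.
Change in price: 179.5 − 100 = 79.5.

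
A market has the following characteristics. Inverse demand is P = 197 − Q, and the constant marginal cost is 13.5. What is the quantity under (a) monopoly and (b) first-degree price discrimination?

The monopolist equates marginal revenue to marginal cost: 197 − 2Q = 13.5, so Q = 91.75. From demand, P = 105.25.
Under first-degree price discrimination the firm charges each unit its demand price and produces up to where P = MC, i.e. Q = 183.5. Consumer surplus is zero; producer surplus equals total surplus.

Monopoly: Q = 91.75; Perfect PD: Q = 183.5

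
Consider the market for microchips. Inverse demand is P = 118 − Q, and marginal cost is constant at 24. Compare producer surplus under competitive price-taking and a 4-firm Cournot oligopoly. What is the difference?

PS rises by 1413.76

Under competition P = MC = 24, so Q = (118 − 24)/1 = 94.
PS = (24 − 24)·94 = 0.
In a 4-firm Cournot equilibrium, symmetry and the first-order condition give q = (118 − 24)/(5) = 18.8. So Q = 75.2 and P = 42.8.
PS = (42.8 − 24)·75.2 = 1413.76.
Change in producer surplus: 1413.76 − 0 = 1413.76.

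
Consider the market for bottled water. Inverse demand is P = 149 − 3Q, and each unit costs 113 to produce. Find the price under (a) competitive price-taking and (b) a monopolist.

Competition: P = 113; Monopoly: P = 131

Competitive firms price at marginal cost: P = 113, giving Q = 12.
A monopolist chooses Q where MR = MC. MR = 149 − 6Q; setting this equal to 113 gives Q = 6 and P = 131.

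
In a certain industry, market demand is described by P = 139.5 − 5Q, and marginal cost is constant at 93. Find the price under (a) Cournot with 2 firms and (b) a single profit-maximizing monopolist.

In a 2-firm Cournot equilibrium, symmetry and the first-order condition give q = (139.5 − 93)/(15) = 3.1. So Q = 6.2 and P = 108.5.
A monopolist chooses Q where MR = MC. MR = 139.5 − 10Q; setting this equal to 93 gives Q = 4.65 and P = 116.25.

Cournot: P = 108.5; Monopoly: P = 116.25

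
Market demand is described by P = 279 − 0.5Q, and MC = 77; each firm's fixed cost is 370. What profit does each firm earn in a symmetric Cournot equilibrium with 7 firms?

With 7 symmetric Cournot firms, each firm's FOC gives 279 − 4q = 77, so q = 50.5, Q = 7·50.5 = 353.5, and P = 102.25.
Each firm's profit = (102.25 − 77)·50.5 − 370 = 905.125.

π_i = 905.125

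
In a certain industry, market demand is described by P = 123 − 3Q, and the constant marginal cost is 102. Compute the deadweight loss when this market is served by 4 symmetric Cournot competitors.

Perfect competition: P = MC = 102, so 123 − 3Q = 102 and Q = 7.
In a 4-firm Cournot equilibrium, symmetry and the first-order condition give q = (123 − 102)/(15) = 1.4. So Q = 5.6 and P = 106.2.
DWL is the triangle between Q = 5.6 and Q = 7: ½·(7 − 5.6)·(106.2 − 102) = 2.94.

DWL = 2.94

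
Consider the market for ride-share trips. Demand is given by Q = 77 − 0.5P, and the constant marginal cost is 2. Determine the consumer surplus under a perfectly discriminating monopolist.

Inverting demand: P = 154 − 2Q.
Under first-degree price discrimination the firm charges each unit its demand price and produces up to where P = MC, i.e. Q = 76. Consumer surplus is zero; producer surplus equals total surplus.
CS = 0.

CS = 0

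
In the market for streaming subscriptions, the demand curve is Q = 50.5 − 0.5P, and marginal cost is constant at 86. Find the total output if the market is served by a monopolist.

Q = 3.75

Inverting demand: P = 101 − 2Q.
The monopolist equates marginal revenue to marginal cost: 101 − 4Q = 86, so Q = 3.75. From demand, P = 93.5.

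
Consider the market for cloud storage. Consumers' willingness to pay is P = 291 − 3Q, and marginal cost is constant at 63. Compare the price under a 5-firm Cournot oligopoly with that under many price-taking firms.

Cournot: P = 101; Competition: P = 63

With 5 symmetric Cournot firms, each firm's FOC gives 291 − 18q = 63, so q = 38/3, Q = 5·38/3 = 190/3, and P = 101.
Under competition P = MC = 63, so Q = (291 − 63)/3 = 76.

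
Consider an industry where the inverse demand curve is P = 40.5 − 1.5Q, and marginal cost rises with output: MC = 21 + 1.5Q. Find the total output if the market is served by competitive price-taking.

Q = 6.5

Competitive equilibrium sets price equal to marginal cost: 40.5 − 1.5Q = 21 + 1.5Q, so Q = 6.5 and P = 30.75.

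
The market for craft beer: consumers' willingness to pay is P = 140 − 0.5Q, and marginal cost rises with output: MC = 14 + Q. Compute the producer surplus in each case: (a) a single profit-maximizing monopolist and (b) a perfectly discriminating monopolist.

Monopoly: PS = 3969; Perfect PD: PS = 5292

Monopoly sets MR = MC: 140 − Q = 14 + Q ⇒ Q = 63, P = 140 − 0.5·63 = 108.5.
PS = P·Q − VC(Q) = 108.5·63 − (14·63 + ½·1·63²) = 3969.
A perfectly discriminating monopolist sells every unit with P(Q) ≥ MC(Q), so output equals the competitive quantity Q = 84. Each buyer pays their reservation price, so CS = 0 and the firm captures all surplus.
PS = ½·(140 − 14)·84 = 5292.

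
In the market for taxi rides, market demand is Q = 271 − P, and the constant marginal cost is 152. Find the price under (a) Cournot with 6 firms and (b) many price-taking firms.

Inverting demand: P = 271 − Q.
With 6 symmetric Cournot firms, each firm's FOC gives 271 − 7q = 152, so q = 17, Q = 6·17 = 102, and P = 169.
Under competition P = MC = 152, so Q = (271 − 152)/1 = 119.

Cournot: P = 169; Competition: P = 152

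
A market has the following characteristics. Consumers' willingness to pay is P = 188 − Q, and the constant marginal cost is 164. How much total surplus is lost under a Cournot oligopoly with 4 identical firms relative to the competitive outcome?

DWL = 11.52

Under competition P = MC = 164, so Q = (188 − 164)/1 = 24.
With 4 symmetric Cournot firms, each firm's FOC gives 188 − 5q = 164, so q = 4.8, Q = 4·4.8 = 19.2, and P = 168.8.
DWL is the triangle between Q = 19.2 and Q = 24: ½·(24 − 19.2)·(168.8 − 164) = 11.52.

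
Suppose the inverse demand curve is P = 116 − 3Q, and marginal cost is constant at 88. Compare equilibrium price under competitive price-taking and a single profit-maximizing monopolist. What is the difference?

P rises by 14

Under competition P = MC = 88, so Q = (116 − 88)/3 = 28/3.
The monopolist equates marginal revenue to marginal cost: 116 − 6Q = 88, so Q = 14/3. From demand, P = 102.
Change in equilibrium price: 102 − 88 = 14.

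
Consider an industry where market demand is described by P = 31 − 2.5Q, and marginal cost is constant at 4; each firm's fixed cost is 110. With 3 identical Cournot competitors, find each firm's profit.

Cournot with 3 identical firms: the symmetric best-response condition is 31 − 10q = 4. Each firm produces q = 2.7, total output Q = 8.1, price P = 10.75.
Each firm's profit = (10.75 − 4)·2.7 − 110 = −91.775.

π_i = −91.775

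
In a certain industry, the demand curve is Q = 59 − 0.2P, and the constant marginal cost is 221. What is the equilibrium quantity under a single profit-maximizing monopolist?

Q = 7.4

Inverting demand: P = 295 − 5Q.
Monopoly sets MR = MC: 295 − 10Q = 221 ⇒ Q = 7.4, P = 295 − 5·7.4 = 258.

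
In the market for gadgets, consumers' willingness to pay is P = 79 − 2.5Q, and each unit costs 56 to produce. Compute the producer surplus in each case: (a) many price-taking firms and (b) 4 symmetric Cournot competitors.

Under competition P = MC = 56, so Q = (79 − 56)/2.5 = 9.2.
PS = (56 − 56)·9.2 = 0.
Cournot with 4 identical firms: the symmetric best-response condition is 79 − 12.5q = 56. Each firm produces q = 1.84, total output Q = 7.36, price P = 60.6.
PS = (60.6 − 56)·7.36 = 33.856.

Competition: PS = 0; Cournot: PS = 33.856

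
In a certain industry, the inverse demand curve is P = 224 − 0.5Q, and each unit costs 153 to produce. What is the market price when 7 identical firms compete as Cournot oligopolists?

In a 7-firm Cournot equilibrium, symmetry and the first-order condition give q = (224 − 153)/(4) = 17.75. So Q = 124.25 and P = 161.875.

P = 161.875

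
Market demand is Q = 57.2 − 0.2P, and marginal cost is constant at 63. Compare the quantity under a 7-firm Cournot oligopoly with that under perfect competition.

Cournot: Q = 39.025; Competition: Q = 44.6

Inverting demand: P = 286 − 5Q.
With 7 symmetric Cournot firms, each firm's FOC gives 286 − 40q = 63, so q = 5.575, Q = 7·5.575 = 39.025, and P = 90.875.
Perfect competition: P = MC = 63, so 286 − 5Q = 63 and Q = 44.6.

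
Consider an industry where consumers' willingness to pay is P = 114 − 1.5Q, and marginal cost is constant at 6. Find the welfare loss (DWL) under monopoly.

DWL = 972

Perfect competition: P = MC = 6, so 114 − 1.5Q = 6 and Q = 72.
Monopoly sets MR = MC: 114 − 3Q = 6 ⇒ Q = 36, P = 114 − 1.5·36 = 60.
DWL is the triangle between Q = 36 and Q = 72: ½·(72 − 36)·(60 − 6) = 972.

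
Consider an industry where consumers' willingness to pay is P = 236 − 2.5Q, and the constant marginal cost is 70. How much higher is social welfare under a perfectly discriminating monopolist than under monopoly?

The monopolist equates marginal revenue to marginal cost: 236 − 5Q = 70, so Q = 33.2. From demand, P = 153.
CS = ½·(236 − 153)·33.2 = 1377.8; PS = (153 − 70)·33.2 = 2755.6; TS = 4133.4.
A perfectly discriminating monopolist sells every unit with P(Q) ≥ MC(Q), so output equals the competitive quantity Q = 66.4. Each buyer pays their reservation price, so CS = 0 and the firm captures all surplus.
TS = 5511.2 (equal to competitive TS).
Change in social welfare: 5511.2 − 4133.4 = 1377.8.

TS rises by 1377.8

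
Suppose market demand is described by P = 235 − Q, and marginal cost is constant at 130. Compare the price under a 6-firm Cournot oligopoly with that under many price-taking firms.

In a 6-firm Cournot equilibrium, symmetry and the first-order condition give q = (235 − 130)/(7) = 15. So Q = 90 and P = 145.
Perfect competition: P = MC = 130, so 235 − Q = 130 and Q = 105.

Cournot: P = 145; Competition: P = 130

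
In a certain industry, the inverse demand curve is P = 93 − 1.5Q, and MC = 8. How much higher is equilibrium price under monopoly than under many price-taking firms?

Under competition P = MC = 8, so Q = (93 − 8)/1.5 = 170/3.
Monopoly sets MR = MC: 93 − 3Q = 8 ⇒ Q = 85/3, P = 93 − 1.5·85/3 = 50.5.
Change in equilibrium price: 50.5 − 8 = 42.5.

P rises by 42.5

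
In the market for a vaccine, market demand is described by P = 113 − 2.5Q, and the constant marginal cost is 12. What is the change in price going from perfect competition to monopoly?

Competitive firms price at marginal cost: P = 12, giving Q = 40.4.
A monopolist chooses Q where MR = MC. MR = 113 − 5Q; setting this equal to 12 gives Q = 20.2 and P = 62.5.
Change in price: 62.5 − 12 = 50.5.

P rises by 50.5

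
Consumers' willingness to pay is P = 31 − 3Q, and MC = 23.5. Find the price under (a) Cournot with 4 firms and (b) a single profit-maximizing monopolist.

Cournot: P = 25; Monopoly: P = 27.25

In a 4-firm Cournot equilibrium, symmetry and the first-order condition give q = (31 − 23.5)/(15) = 0.5. So Q = 2 and P = 25.
The monopolist equates marginal revenue to marginal cost: 31 − 6Q = 23.5, so Q = 1.25. From demand, P = 27.25.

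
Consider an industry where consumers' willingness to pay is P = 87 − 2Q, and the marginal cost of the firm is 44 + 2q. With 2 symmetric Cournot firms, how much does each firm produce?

Cournot with 2 identical firms: the symmetric best-response condition is 87 − 6q = 44 + 2q. Each firm produces q = 5.375, total output Q = 10.75, price P = 65.5.

q_i = 5.375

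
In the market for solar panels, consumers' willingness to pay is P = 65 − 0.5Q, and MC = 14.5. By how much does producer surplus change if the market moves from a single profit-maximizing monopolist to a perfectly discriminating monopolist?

Monopoly sets MR = MC: 65 − Q = 14.5 ⇒ Q = 50.5, P = 65 − 0.5·50.5 = 39.75.
PS = (39.75 − 14.5)·50.5 = 1275.125.
Under first-degree price discrimination the firm charges each unit its demand price and produces up to where P = MC, i.e. Q = 101. Consumer surplus is zero; producer surplus equals total surplus.
PS = ½·(65 − 14.5)·101 = 2550.25.
Change in producer surplus: 2550.25 − 1275.125 = 1275.125.

PS rises by 1275.125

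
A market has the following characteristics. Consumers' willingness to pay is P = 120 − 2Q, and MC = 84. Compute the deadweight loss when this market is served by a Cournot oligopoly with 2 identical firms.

DWL = 36

Perfect competition: P = MC = 84, so 120 − 2Q = 84 and Q = 18.
With 2 symmetric Cournot firms, each firm's FOC gives 120 − 6q = 84, so q = 6, Q = 2·6 = 12, and P = 96.
DWL is the triangle between Q = 12 and Q = 18: ½·(18 − 12)·(96 − 84) = 36.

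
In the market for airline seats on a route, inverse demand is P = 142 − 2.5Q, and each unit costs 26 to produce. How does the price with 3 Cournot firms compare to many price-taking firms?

With 3 symmetric Cournot firms, each firm's FOC gives 142 − 10q = 26, so q = 11.6, Q = 3·11.6 = 34.8, and P = 55.
Perfect competition: P = MC = 26, so 142 − 2.5Q = 26 and Q = 46.4.

Cournot: P = 55; Competition: P = 26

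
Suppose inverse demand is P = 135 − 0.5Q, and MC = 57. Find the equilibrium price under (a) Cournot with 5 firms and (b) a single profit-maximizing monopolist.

Cournot: P = 70; Monopoly: P = 96

With 5 symmetric Cournot firms, each firm's FOC gives 135 − 3q = 57, so q = 26, Q = 5·26 = 130, and P = 70.
The monopolist equates marginal revenue to marginal cost: 135 − Q = 57, so Q = 78. From demand, P = 96.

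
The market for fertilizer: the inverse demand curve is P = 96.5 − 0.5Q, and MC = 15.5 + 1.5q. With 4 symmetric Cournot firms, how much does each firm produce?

With 4 symmetric Cournot firms, each firm's FOC gives 96.5 − 2.5q = 15.5 + 1.5q, so q = 20.25, Q = 4·20.25 = 81, and P = 56.

q_i = 20.25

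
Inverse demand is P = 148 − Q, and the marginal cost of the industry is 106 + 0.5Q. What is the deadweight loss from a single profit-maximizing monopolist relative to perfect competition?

DWL = 94.08

Under competition P = MC: 148 − Q = 106 + 0.5Q ⇒ Q = 28, P = 120.
Monopoly sets MR = MC: 148 − 2Q = 106 + 0.5Q ⇒ Q = 16.8, P = 148 − 16.8 = 131.2.
CS = ½·(148 − 120)·28 = 392; PS = (120·28 − 106·28 − ½·0.5·28²) = 196; TS = 588.
CS = ½·(148 − 131.2)·16.8 = 141.12; PS = (131.2·16.8 − 106·16.8 − ½·0.5·16.8²) = 352.8; TS = 493.92.
DWL = 588 − 493.92 = 94.08.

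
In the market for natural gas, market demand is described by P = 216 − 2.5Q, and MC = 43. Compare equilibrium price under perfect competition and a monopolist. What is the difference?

Perfect competition: P = MC = 43, so 216 − 2.5Q = 43 and Q = 69.2.
The monopolist equates marginal revenue to marginal cost: 216 − 5Q = 43, so Q = 34.6. From demand, P = 129.5.
Change in equilibrium price: 129.5 − 43 = 86.5.

P rises by 86.5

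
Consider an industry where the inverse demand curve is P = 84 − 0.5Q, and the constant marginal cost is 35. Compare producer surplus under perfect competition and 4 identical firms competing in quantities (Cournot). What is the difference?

Producer surplus rises by 768.32

Perfect competition: P = MC = 35, so 84 − 0.5Q = 35 and Q = 98.
PS = (35 − 35)·98 = 0.
Cournot with 4 identical firms: the symmetric best-response condition is 84 − 2.5q = 35. Each firm produces q = 19.6, total output Q = 78.4, price P = 44.8.
PS = (44.8 − 35)·78.4 = 768.32.
Change in producer surplus: 768.32 − 0 = 768.32.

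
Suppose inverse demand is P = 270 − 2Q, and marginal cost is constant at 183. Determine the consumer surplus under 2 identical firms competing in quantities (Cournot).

CS = 841

Cournot with 2 identical firms: the symmetric best-response condition is 270 − 6q = 183. Each firm produces q = 14.5, total output Q = 29, price P = 212.
CS = ½·(270 − 212)·29 = 841.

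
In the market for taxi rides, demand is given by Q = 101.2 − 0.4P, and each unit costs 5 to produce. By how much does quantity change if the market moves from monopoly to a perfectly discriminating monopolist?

Quantity rises by 49.6

Inverting demand: P = 253 − 2.5Q.
A monopolist chooses Q where MR = MC. MR = 253 − 5Q; setting this equal to 5 gives Q = 49.6 and P = 129.
Under first-degree price discrimination the firm charges each unit its demand price and produces up to where P = MC, i.e. Q = 99.2. Consumer surplus is zero; producer surplus equals total surplus.
Change in quantity: 99.2 − 49.6 = 49.6.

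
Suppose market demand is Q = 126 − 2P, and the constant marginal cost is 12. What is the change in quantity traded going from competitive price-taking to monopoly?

Quantity traded falls by 51

Inverting demand: P = 63 − 0.5Q.
Under competition P = MC = 12, so Q = (63 − 12)/0.5 = 102.
Monopoly sets MR = MC: 63 − Q = 12 ⇒ Q = 51, P = 63 − 0.5·51 = 37.5.
Change in quantity traded: 51 − 102 = −51.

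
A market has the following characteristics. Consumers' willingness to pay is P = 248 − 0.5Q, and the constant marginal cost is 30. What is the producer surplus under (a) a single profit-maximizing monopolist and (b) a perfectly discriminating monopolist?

Monopoly sets MR = MC: 248 − Q = 30 ⇒ Q = 218, P = 248 − 0.5·218 = 139.
PS = (139 − 30)·218 = 23762.
With perfect price discrimination, output is the efficient level Q = 436 (where demand meets MC), but every buyer pays their willingness to pay: CS = 0 and PS = total surplus.
PS = ½·(248 − 30)·436 = 47524.

Monopoly: PS = 23762; Perfect PD: PS = 47524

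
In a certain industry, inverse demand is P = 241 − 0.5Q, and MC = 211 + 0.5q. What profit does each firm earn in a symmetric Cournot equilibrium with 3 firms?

π_i = 108

In a 3-firm Cournot equilibrium, symmetry and the first-order condition give q = (241 − 211)/(2.5) = 12. So Q = 36 and P = 223.
Each firm's profit = 223·12 − (211·12 + ½·0.5·12²) = 108.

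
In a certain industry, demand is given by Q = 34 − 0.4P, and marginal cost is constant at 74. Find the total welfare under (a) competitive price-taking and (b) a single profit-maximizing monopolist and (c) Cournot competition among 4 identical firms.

Inverting demand: P = 85 − 2.5Q.
Competitive firms price at marginal cost: P = 74, giving Q = 4.4.
CS = ½·(85 − 74)·4.4 = 24.2; PS = (74 − 74)·4.4 = 0; TS = 24.2.
Monopoly sets MR = MC: 85 − 5Q = 74 ⇒ Q = 2.2, P = 85 − 2.5·2.2 = 79.5.
CS = ½·(85 − 79.5)·2.2 = 6.05; PS = (79.5 − 74)·2.2 = 12.1; TS = 18.15.
Cournot with 4 identical firms: the symmetric best-response condition is 85 − 12.5q = 74. Each firm produces q = 0.88, total output Q = 3.52, price P = 76.2.
CS = ½·(85 − 76.2)·3.52 = 15.488; PS = (76.2 − 74)·3.52 = 7.744; TS = 23.232.

Competition: TS = 24.2; Monopoly: TS = 18.15; Cournot: TS = 23.232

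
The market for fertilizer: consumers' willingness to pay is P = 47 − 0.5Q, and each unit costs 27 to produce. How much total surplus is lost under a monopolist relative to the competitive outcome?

DWL = 100

Under competition P = MC = 27, so Q = (47 − 27)/0.5 = 40.
Monopoly sets MR = MC: 47 − Q = 27 ⇒ Q = 20, P = 47 − 0.5·20 = 37.
DWL is the triangle between Q = 20 and Q = 40: ½·(40 − 20)·(37 − 27) = 100.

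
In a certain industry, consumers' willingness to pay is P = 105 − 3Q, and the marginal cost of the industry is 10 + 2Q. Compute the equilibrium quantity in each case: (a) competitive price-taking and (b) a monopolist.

Competition: Q = 19; Monopoly: Q = 11.875

Under competition P = MC: 105 − 3Q = 10 + 2Q ⇒ Q = 19, P = 48.
Monopoly sets MR = MC: 105 − 6Q = 10 + 2Q ⇒ Q = 11.875, P = 105 − 3·11.875 = 69.375.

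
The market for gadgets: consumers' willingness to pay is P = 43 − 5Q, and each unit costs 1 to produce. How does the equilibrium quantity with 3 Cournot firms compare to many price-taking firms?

With 3 symmetric Cournot firms, each firm's FOC gives 43 − 20q = 1, so q = 2.1, Q = 3·2.1 = 6.3, and P = 11.5.
Under competition P = MC = 1, so Q = (43 − 1)/5 = 8.4.

Cournot: Q = 6.3; Competition: Q = 8.4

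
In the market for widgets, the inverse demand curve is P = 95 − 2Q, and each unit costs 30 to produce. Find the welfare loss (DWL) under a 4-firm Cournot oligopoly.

DWL = 42.25

Under competition P = MC = 30, so Q = (95 − 30)/2 = 32.5.
Cournot with 4 identical firms: the symmetric best-response condition is 95 − 10q = 30. Each firm produces q = 6.5, total output Q = 26, price P = 43.
DWL is the triangle between Q = 26 and Q = 32.5: ½·(32.5 − 26)·(43 − 30) = 42.25.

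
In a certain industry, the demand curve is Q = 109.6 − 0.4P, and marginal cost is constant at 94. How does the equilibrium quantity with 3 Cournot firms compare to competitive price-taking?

Cournot: Q = 54; Competition: Q = 72

Inverting demand: P = 274 − 2.5Q.
With 3 symmetric Cournot firms, each firm's FOC gives 274 − 10q = 94, so q = 18, Q = 3·18 = 54, and P = 139.
Competitive firms price at marginal cost: P = 94, giving Q = 72.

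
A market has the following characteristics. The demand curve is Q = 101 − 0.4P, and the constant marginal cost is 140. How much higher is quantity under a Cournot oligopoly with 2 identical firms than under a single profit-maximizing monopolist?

Q rises by 7.5

Inverting demand: P = 252.5 − 2.5Q.
Monopoly sets MR = MC: 252.5 − 5Q = 140 ⇒ Q = 22.5, P = 252.5 − 2.5·22.5 = 196.25.
Cournot with 2 identical firms: the symmetric best-response condition is 252.5 − 7.5q = 140. Each firm produces q = 15, total output Q = 30, price P = 177.5.
Change in quantity: 30 − 22.5 = 7.5.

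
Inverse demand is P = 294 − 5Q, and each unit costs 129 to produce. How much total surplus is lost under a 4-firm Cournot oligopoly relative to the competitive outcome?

DWL = 108.9

Perfect competition: P = MC = 129, so 294 − 5Q = 129 and Q = 33.
In a 4-firm Cournot equilibrium, symmetry and the first-order condition give q = (294 − 129)/(25) = 6.6. So Q = 26.4 and P = 162.
DWL is the triangle between Q = 26.4 and Q = 33: ½·(33 − 26.4)·(162 − 129) = 108.9.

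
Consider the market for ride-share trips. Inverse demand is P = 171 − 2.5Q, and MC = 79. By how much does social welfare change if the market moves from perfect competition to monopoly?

TS falls by 423.2

Under competition P = MC = 79, so Q = (171 − 79)/2.5 = 36.8.
CS = ½·(171 − 79)·36.8 = 1692.8; PS = (79 − 79)·36.8 = 0; TS = 1692.8.
Monopoly sets MR = MC: 171 − 5Q = 79 ⇒ Q = 18.4, P = 171 − 2.5·18.4 = 125.
CS = ½·(171 − 125)·18.4 = 423.2; PS = (125 − 79)·18.4 = 846.4; TS = 1269.6.
Change in social welfare: 1269.6 − 1692.8 = −423.2.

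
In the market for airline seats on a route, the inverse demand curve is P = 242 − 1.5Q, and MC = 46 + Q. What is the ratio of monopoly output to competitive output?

Q_m/Q_c = 0.625

A monopolist chooses Q where MR = MC. MR = 242 − 3Q; setting this equal to 46 + Q gives Q = 49 and P = 168.5.
Under competition P = MC: 242 − 1.5Q = 46 + Q ⇒ Q = 78.4, P = 124.4.
Ratio Q_m/Q_c = 49/78.4 = 0.625.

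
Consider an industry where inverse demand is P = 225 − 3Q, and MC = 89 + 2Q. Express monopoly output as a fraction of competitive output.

A monopolist chooses Q where MR = MC. MR = 225 − 6Q; setting this equal to 89 + 2Q gives Q = 17 and P = 174.
Under competition P = MC: 225 − 3Q = 89 + 2Q ⇒ Q = 27.2, P = 143.4.
Ratio Q_m/Q_c = 17/27.2 = 0.625.

Q_m/Q_c = 0.625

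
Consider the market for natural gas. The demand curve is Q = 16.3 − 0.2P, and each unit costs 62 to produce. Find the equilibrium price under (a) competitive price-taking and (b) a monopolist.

Inverting demand: P = 81.5 − 5Q.
Perfect competition: P = MC = 62, so 81.5 − 5Q = 62 and Q = 3.9.
Monopoly sets MR = MC: 81.5 − 10Q = 62 ⇒ Q = 1.95, P = 81.5 − 5·1.95 = 71.75.

Competition: P = 62; Monopoly: P = 71.75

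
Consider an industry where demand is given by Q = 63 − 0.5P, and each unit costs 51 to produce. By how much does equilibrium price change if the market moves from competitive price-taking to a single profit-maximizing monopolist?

Inverting demand: P = 126 − 2Q.
Perfect competition: P = MC = 51, so 126 − 2Q = 51 and Q = 37.5.
Monopoly sets MR = MC: 126 − 4Q = 51 ⇒ Q = 18.75, P = 126 − 2·18.75 = 88.5.
Change in equilibrium price: 88.5 − 51 = 37.5.

Equilibrium price rises by 37.5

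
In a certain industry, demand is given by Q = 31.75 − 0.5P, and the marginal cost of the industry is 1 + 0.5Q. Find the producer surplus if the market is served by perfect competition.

Inverting demand: P = 63.5 − 2Q.
Competitive equilibrium sets price equal to marginal cost: 63.5 − 2Q = 1 + 0.5Q, so Q = 25 and P = 13.5.
PS = P·Q − VC(Q) = 13.5·25 − (1·25 + ½·0.5·25²) = 156.25.

PS = 156.25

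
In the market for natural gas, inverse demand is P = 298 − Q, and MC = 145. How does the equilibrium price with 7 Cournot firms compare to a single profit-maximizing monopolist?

Cournot: P = 164.125; Monopoly: P = 221.5

With 7 symmetric Cournot firms, each firm's FOC gives 298 − 8q = 145, so q = 19.125, Q = 7·19.125 = 133.875, and P = 164.125.
The monopolist equates marginal revenue to marginal cost: 298 − 2Q = 145, so Q = 76.5. From demand, P = 221.5.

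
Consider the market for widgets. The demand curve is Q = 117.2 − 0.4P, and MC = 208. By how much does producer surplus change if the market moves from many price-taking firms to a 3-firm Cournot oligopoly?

Inverting demand: P = 293 − 2.5Q.
Competitive firms price at marginal cost: P = 208, giving Q = 34.
PS = (208 − 208)·34 = 0.
Cournot with 3 identical firms: the symmetric best-response condition is 293 − 10q = 208. Each firm produces q = 8.5, total output Q = 25.5, price P = 229.25.
PS = (229.25 − 208)·25.5 = 541.875.
Change in producer surplus: 541.875 − 0 = 541.875.

PS rises by 541.875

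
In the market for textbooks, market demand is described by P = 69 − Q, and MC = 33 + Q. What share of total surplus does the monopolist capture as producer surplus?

A monopolist chooses Q where MR = MC. MR = 69 − 2Q; setting this equal to 33 + Q gives Q = 12 and P = 57.
CS = ½·(69 − 57)·12 = 72.
PS = P·Q − VC(Q) = 57·12 − (33·12 + ½·1·12²) = 216.
Share captured = PS/TS = 216/288 = 0.75.

PS/TS = 0.75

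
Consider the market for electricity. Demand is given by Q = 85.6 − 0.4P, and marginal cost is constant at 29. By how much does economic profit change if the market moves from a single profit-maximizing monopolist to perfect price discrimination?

π rises by 3422.5

Inverting demand: P = 214 − 2.5Q.
A monopolist chooses Q where MR = MC. MR = 214 − 5Q; setting this equal to 29 gives Q = 37 and P = 121.5.
Profit = (121.5 − 29)·37 = 3422.5.
A perfectly discriminating monopolist sells every unit with P(Q) ≥ MC(Q), so output equals the competitive quantity Q = 74. Each buyer pays their reservation price, so CS = 0 and the firm captures all surplus.
PS equals the full surplus area, 6845. Profit = 6845 = 6845.
Change in economic profit: 6845 − 3422.5 = 3422.5.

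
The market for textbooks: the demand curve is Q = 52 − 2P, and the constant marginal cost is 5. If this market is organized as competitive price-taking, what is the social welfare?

Inverting demand: P = 26 − 0.5Q.
Perfect competition: P = MC = 5, so 26 − 0.5Q = 5 and Q = 42.
CS = ½·(26 − 5)·42 = 441; PS = (5 − 5)·42 = 0; TS = 441.

TS = 441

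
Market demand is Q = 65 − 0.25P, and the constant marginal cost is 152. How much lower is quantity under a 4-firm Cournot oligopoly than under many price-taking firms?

Quantity falls by 5.4

Inverting demand: P = 260 − 4Q.
Under competition P = MC = 152, so Q = (260 − 152)/4 = 27.
With 4 symmetric Cournot firms, each firm's FOC gives 260 − 20q = 152, so q = 5.4, Q = 4·5.4 = 21.6, and P = 173.6.
Change in quantity: 21.6 − 27 = −5.4.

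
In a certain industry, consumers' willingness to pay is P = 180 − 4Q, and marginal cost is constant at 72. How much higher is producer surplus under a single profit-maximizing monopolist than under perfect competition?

Perfect competition: P = MC = 72, so 180 − 4Q = 72 and Q = 27.
PS = (72 − 72)·27 = 0.
The monopolist equates marginal revenue to marginal cost: 180 − 8Q = 72, so Q = 13.5. From demand, P = 126.
PS = (126 − 72)·13.5 = 729.
Change in producer surplus: 729 − 0 = 729.

PS rises by 729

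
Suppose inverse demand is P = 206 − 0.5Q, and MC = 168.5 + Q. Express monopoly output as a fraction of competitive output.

Q_m/Q_c = 0.75

The monopolist equates marginal revenue to marginal cost: 206 − Q = 168.5 + Q, so Q = 18.75. From demand, P = 196.625.
Competitive equilibrium sets price equal to marginal cost: 206 − 0.5Q = 168.5 + Q, so Q = 25 and P = 193.5.
Ratio Q_m/Q_c = 18.75/25 = 0.75.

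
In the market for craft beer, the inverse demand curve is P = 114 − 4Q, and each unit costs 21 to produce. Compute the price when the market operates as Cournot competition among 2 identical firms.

P = 52

With 2 symmetric Cournot firms, each firm's FOC gives 114 − 12q = 21, so q = 7.75, Q = 2·7.75 = 15.5, and P = 52.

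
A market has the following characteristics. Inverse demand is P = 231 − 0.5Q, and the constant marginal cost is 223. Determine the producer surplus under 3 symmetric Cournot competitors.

Cournot with 3 identical firms: the symmetric best-response condition is 231 − 2q = 223. Each firm produces q = 4, total output Q = 12, price P = 225.
PS = (225 − 223)·12 = 24.

PS = 24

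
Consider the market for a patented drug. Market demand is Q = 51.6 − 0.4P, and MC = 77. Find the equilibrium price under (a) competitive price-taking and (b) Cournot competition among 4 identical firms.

Competition: P = 77; Cournot: P = 87.4

Inverting demand: P = 129 − 2.5Q.
Competitive firms price at marginal cost: P = 77, giving Q = 20.8.
In a 4-firm Cournot equilibrium, symmetry and the first-order condition give q = (129 − 77)/(12.5) = 4.16. So Q = 16.64 and P = 87.4.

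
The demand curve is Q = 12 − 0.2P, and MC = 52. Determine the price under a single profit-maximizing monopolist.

P = 56

Inverting demand: P = 60 − 5Q.
A monopolist chooses Q where MR = MC. MR = 60 − 10Q; setting this equal to 52 gives Q = 0.8 and P = 56.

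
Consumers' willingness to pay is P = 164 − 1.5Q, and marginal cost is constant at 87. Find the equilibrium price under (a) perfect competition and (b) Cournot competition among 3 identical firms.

Under competition P = MC = 87, so Q = (164 − 87)/1.5 = 154/3.
Cournot with 3 identical firms: the symmetric best-response condition is 164 − 6q = 87. Each firm produces q = 77/6, total output Q = 38.5, price P = 106.25.

Competition: P = 87; Cournot: P = 106.25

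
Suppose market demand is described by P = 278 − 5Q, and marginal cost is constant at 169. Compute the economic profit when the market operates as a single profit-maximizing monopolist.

A monopolist chooses Q where MR = MC. MR = 278 − 10Q; setting this equal to 169 gives Q = 10.9 and P = 223.5.
Profit = (223.5 − 169)·10.9 = 594.05.

Profit = 594.05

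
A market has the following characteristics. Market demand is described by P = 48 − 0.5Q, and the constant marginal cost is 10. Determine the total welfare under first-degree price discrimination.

A perfectly discriminating monopolist sells every unit with P(Q) ≥ MC(Q), so output equals the competitive quantity Q = 76. Each buyer pays their reservation price, so CS = 0 and the firm captures all surplus.
TS = 1444 (equal to competitive TS).

TS = 1444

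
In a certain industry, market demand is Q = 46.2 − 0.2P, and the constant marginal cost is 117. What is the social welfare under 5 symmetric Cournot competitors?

Inverting demand: P = 231 − 5Q.
With 5 symmetric Cournot firms, each firm's FOC gives 231 − 30q = 117, so q = 3.8, Q = 5·3.8 = 19, and P = 136.
CS = ½·(231 − 136)·19 = 902.5; PS = (136 − 117)·19 = 361; TS = 1263.5.

TS = 1263.5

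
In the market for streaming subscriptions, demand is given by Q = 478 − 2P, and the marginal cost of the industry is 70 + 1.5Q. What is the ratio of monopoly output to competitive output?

Inverting demand: P = 239 − 0.5Q.
Monopoly sets MR = MC: 239 − Q = 70 + 1.5Q ⇒ Q = 67.6, P = 239 − 0.5·67.6 = 205.2.
Competitive equilibrium sets price equal to marginal cost: 239 − 0.5Q = 70 + 1.5Q, so Q = 84.5 and P = 196.75.
Ratio Q_m/Q_c = 67.6/84.5 = 0.8.

Q_m/Q_c = 0.8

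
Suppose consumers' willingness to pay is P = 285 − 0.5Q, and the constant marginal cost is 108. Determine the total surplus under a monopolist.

A monopolist chooses Q where MR = MC. MR = 285 − Q; setting this equal to 108 gives Q = 177 and P = 196.5.
CS = ½·(285 − 196.5)·177 = 7832.25; PS = (196.5 − 108)·177 = 15664.5; TS = 23496.75.

TS = 23496.75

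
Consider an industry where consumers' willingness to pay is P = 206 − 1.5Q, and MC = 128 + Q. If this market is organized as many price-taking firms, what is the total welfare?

Under competition P = MC: 206 − 1.5Q = 128 + Q ⇒ Q = 31.2, P = 159.2.
CS = ½·(206 − 159.2)·31.2 = 730.08; PS = (159.2·31.2 − 128·31.2 − ½·1·31.2²) = 486.72; TS = 1216.8.

TS = 1216.8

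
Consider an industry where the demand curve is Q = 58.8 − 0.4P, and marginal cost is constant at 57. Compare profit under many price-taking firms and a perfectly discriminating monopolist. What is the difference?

π rises by 1620

Inverting demand: P = 147 − 2.5Q.
Perfect competition: P = MC = 57, so 147 − 2.5Q = 57 and Q = 36.
Profit = (57 − 57)·36 = 0.
With perfect price discrimination, output is the efficient level Q = 36 (where demand meets MC), but every buyer pays their willingness to pay: CS = 0 and PS = total surplus.
PS equals the full surplus area, 1620. Profit = 1620 = 1620.
Change in profit: 1620 − 0 = 1620.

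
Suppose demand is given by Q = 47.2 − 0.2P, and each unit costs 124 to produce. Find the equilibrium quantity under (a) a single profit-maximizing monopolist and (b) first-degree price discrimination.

Monopoly: Q = 11.2; Perfect PD: Q = 22.4

Inverting demand: P = 236 − 5Q.
A monopolist chooses Q where MR = MC. MR = 236 − 10Q; setting this equal to 124 gives Q = 11.2 and P = 180.
A perfectly discriminating monopolist sells every unit with P(Q) ≥ MC(Q), so output equals the competitive quantity Q = 22.4. Each buyer pays their reservation price, so CS = 0 and the firm captures all surplus.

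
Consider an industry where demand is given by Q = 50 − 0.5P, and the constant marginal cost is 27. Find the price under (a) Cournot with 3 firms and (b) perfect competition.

Cournot: P = 45.25; Competition: P = 27

Inverting demand: P = 100 − 2Q.
With 3 symmetric Cournot firms, each firm's FOC gives 100 − 8q = 27, so q = 9.125, Q = 3·9.125 = 27.375, and P = 45.25.
Competitive firms price at marginal cost: P = 27, giving Q = 36.5.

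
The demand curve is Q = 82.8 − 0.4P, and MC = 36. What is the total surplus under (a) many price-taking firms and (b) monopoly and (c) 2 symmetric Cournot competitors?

Competition: TS = 5848.2; Monopoly: TS = 4386.15; Cournot: TS = 5198.4

Inverting demand: P = 207 − 2.5Q.
Perfect competition: P = MC = 36, so 207 − 2.5Q = 36 and Q = 68.4.
CS = ½·(207 − 36)·68.4 = 5848.2; PS = (36 − 36)·68.4 = 0; TS = 5848.2.
Monopoly sets MR = MC: 207 − 5Q = 36 ⇒ Q = 34.2, P = 207 − 2.5·34.2 = 121.5.
CS = ½·(207 − 121.5)·34.2 = 1462.05; PS = (121.5 − 36)·34.2 = 2924.1; TS = 4386.15.
In a 2-firm Cournot equilibrium, symmetry and the first-order condition give q = (207 − 36)/(7.5) = 22.8. So Q = 45.6 and P = 93.
CS = ½·(207 − 93)·45.6 = 2599.2; PS = (93 − 36)·45.6 = 2599.2; TS = 5198.4.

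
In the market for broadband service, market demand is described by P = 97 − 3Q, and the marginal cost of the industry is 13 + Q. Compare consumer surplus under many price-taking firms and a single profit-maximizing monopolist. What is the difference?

Under competition P = MC: 97 − 3Q = 13 + Q ⇒ Q = 21, P = 34.
CS = ½·(97 − 34)·21 = 661.5.
Monopoly sets MR = MC: 97 − 6Q = 13 + Q ⇒ Q = 12, P = 97 − 3·12 = 61.
CS = ½·(97 − 61)·12 = 216.
Change in consumer surplus: 216 − 661.5 = −445.5.

CS falls by 445.5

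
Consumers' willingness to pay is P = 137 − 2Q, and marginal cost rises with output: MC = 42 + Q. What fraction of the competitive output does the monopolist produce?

A monopolist chooses Q where MR = MC. MR = 137 − 4Q; setting this equal to 42 + Q gives Q = 19 and P = 99.
Under competition P = MC: 137 − 2Q = 42 + Q ⇒ Q = 95/3, P = 221/3.
Ratio Q_m/Q_c = 19/(95/3) = 0.6.

Q_m/Q_c = 0.6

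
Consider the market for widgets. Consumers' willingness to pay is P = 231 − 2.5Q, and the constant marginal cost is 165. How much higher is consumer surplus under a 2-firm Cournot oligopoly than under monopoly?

Monopoly sets MR = MC: 231 − 5Q = 165 ⇒ Q = 13.2, P = 231 − 2.5·13.2 = 198.
CS = ½·(231 − 198)·13.2 = 217.8.
In a 2-firm Cournot equilibrium, symmetry and the first-order condition give q = (231 − 165)/(7.5) = 8.8. So Q = 17.6 and P = 187.
CS = ½·(231 − 187)·17.6 = 387.2.
Change in consumer surplus: 387.2 − 217.8 = 169.4.

Consumer surplus rises by 169.4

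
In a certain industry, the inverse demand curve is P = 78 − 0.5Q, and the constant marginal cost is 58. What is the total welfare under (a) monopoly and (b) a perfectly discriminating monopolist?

The monopolist equates marginal revenue to marginal cost: 78 − Q = 58, so Q = 20. From demand, P = 68.
CS = ½·(78 − 68)·20 = 100; PS = (68 − 58)·20 = 200; TS = 300.
Under first-degree price discrimination the firm charges each unit its demand price and produces up to where P = MC, i.e. Q = 40. Consumer surplus is zero; producer surplus equals total surplus.
TS = 400 (equal to competitive TS).

Monopoly: TS = 300; Perfect PD: TS = 400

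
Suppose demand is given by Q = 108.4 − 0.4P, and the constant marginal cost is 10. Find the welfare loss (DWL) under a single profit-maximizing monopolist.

Inverting demand: P = 271 − 2.5Q.
Under competition P = MC = 10, so Q = (271 − 10)/2.5 = 104.4.
Monopoly sets MR = MC: 271 − 5Q = 10 ⇒ Q = 52.2, P = 271 − 2.5·52.2 = 140.5.
DWL is the triangle between Q = 52.2 and Q = 104.4: ½·(104.4 − 52.2)·(140.5 − 10) = 3406.05.

DWL = 3406.05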